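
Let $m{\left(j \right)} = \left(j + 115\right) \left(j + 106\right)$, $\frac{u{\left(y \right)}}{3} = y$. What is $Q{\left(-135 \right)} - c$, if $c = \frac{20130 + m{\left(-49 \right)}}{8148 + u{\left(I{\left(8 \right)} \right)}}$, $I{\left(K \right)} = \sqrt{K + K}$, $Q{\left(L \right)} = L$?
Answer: $- \frac{93791}{680} \approx -137.93$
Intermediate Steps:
$I{\left(K \right)} = \sqrt{2} \sqrt{K}$ ($I{\left(K \right)} = \sqrt{2 K} = \sqrt{2} \sqrt{K}$)
$u{\left(y \right)} = 3 y$
$m{\left(j \right)} = \left(106 + j\right) \left(115 + j\right)$ ($m{\left(j \right)} = \left(115 + j\right) \left(106 + j\right) = \left(106 + j\right) \left(115 + j\right)$)
$c = \frac{1991}{680}$ ($c = \frac{20130 + \left(12190 + \left(-49\right)^{2} + 221 \left(-49\right)\right)}{8148 + 3 \sqrt{2} \sqrt{8}} = \frac{20130 + \left(12190 + 2401 - 10829\right)}{8148 + 3 \sqrt{2} \cdot 2 \sqrt{2}} = \frac{20130 + 3762}{8148 + 3 \cdot 4} = \frac{23892}{8148 + 12} = \frac{23892}{8160} = 23892 \cdot \frac{1}{8160} = \frac{1991}{680} \approx 2.9279$)
$Q{\left(-135 \right)} - c = -135 - \frac{1991}{680} = - \frac{93791}{680}$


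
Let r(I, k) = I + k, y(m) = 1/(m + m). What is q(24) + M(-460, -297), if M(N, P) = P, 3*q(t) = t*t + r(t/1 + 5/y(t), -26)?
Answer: -77/3 ≈ -25.667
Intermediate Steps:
y(m) = 1/(2*m)
q(t) = -26/3 + t**2/3 + 11*t/3 (q(t) = (t*t + ((t/1 + 5/((1/(2*t)))) - 26))/3 = (t**2 + ((t*1 + 5*(2*t)) - 26))/3 = (t**2 + ((t + 10*t) - 26))/3 = (t**2 + (11*t - 26))/3 = (t**2 + (-26 + 11*t))/3 = (-26 + t**2 + 11*t)/3 = -26/3 + t**2/3 + 11*t/3)
q(24) + M(-460, -297) = (-26/3 + (1/3)*24**2 + (11/3)*24) - 297 = (-26/3 + (1/3)*576 + 88) - 297 = (-26/3 + 192 + 88) - 297 = 814/3 - 297 = -77/3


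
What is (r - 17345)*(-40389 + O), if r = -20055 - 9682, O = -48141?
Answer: 4168169460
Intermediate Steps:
r = -29737
(r - 17345)*(-40389 + O) = (-29737 - 17345)*(-40389 - 48141) = -47082*(-88530) = 4168169460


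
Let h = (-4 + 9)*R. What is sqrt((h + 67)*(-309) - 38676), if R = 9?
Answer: 2*I*sqrt(18321) ≈ 270.71*I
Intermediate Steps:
h = 45 (h = (-4 + 9)*9 = 5*9 = 45)
sqrt((h + 67)*(-309) - 38676) = sqrt((45 + 67)*(-309) - 38676) = sqrt(112*(-309) - 38676) = sqrt(-34608 - 38676) = sqrt(-73284) = 2*I*sqrt(18321)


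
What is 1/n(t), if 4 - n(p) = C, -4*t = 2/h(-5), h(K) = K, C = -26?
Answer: 1/30 ≈ 0.033333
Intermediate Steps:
t = ⅒ (t = -1/(2*(-5)) = -(-1)/(2*5) = -¼*(-⅖) = ⅒ ≈ 0.10000)
n(p) = 30 (n(p) = 4 - 1*(-26) = 4 + 26 = 30)
1/n(t) = 1/30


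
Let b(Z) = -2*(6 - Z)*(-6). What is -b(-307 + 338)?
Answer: 300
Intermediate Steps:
b(Z) = 72 - 12*Z (b(Z) = (-12 + 2*Z)*(-6) = 72 - 12*Z)
-b(-307 + 338) = -(72 - 12*(-307 + 338)) = -(72 - 12*31) = -(72 - 372) = -1*(-300) = 300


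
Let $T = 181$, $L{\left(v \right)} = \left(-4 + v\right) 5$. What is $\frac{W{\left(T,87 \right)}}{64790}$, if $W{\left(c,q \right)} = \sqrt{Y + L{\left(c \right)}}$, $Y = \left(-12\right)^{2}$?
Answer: $\frac{7 \sqrt{21}}{64790} \approx 0.00049511$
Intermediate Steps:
$Y = 144$
$L{\left(v \right)} = -20 + 5 v$
$W{\left(c,q \right)} = \sqrt{124 + 5 c}$ ($W{\left(c,q \right)} = \sqrt{144 + \left(-20 + 5 c\right)} = \sqrt{124 + 5 c}$)
$\frac{W{\left(T,87 \right)}}{64790} = \frac{\sqrt{124 + 5 \cdot 181}}{64790} = \sqrt{124 + 905} \cdot \frac{1}{64790} = \sqrt{1029} \cdot \frac{1}{64790} = 7 \sqrt{21} \cdot \frac{1}{64790} = \frac{7 \sqrt{21}}{64790}$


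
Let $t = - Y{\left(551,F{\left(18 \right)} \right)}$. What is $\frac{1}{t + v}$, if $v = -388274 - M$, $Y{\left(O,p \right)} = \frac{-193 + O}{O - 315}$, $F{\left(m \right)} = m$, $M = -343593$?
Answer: $- \frac{118}{5272537} \approx -2.238 \cdot 10^{-5}$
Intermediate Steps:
$Y{\left(O,p \right)} = \frac{-193 + O}{-315 + O}$
$v = -44681$ ($v = -388274 - -343593 = -388274 + 343593 = -44681$)
$t = - \frac{179}{118}$ ($t = - \frac{-193 + 551}{-315 + 551} = - \frac{358}{236} = \left(-1\right) \frac{179}{118} = - \frac{179}{118} \approx -1.5169$)
$\frac{1}{t + v} = \frac{1}{- \frac{179}{118} - 44681} = \frac{1}{- \frac{5272537}{118}} = - \frac{118}{5272537}$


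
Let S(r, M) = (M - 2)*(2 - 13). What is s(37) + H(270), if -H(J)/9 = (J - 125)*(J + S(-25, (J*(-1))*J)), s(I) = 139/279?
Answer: -292074096101/279 ≈ -1.0469e+9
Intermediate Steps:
s(I) = 139/279 (s(I) = 139*(1/279) = 139/279)
S(r, M) = 22 - 11*M (S(r, M) = (-2 + M)*(-11) = 22 - 11*M)
H(J) = -9*(-125 + J)*(22 + J + 11*J²) (H(J) = -9*(J - 125)*(J + (22 - 11*J*(-1)*J)) = -9*(-125 + J)*(J + (22 - 11*(-J)*J)) = -9*(-125 + J)*(J + (22 - (-11)*J²)) = -9*(-125 + J)*(J + (22 + 11*J²)) = -9*(-125 + J)*(22 + J + 11*J²))
s(37) + H(270) = 139/279 + (24750 - 99*270³ + 927*270 + 12366*270²) = 139/279 + (24750 - 99*19683000 + 250290 + 12366*72900) = 139/279 + (24750 - 1948617000 + 250290 + 901481400) = 139/279 - 1046860560 = -292074096101/279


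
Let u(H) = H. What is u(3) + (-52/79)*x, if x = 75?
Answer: -3663/79 ≈ -46.367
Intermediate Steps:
u(3) + (-52/79)*x = 3 - 52/79*75 = 3 - 3900/79 = -3663/79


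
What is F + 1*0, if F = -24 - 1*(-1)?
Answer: -23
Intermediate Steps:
F = -23 (F = -24 + 1 = -23)
F + 1*0 = -23 + 1*0 = -23 + 0 = -23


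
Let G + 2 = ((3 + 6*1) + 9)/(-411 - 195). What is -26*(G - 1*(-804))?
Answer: -2105974/101 ≈ -20851.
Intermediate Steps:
G = -205/101 (G = -2 + ((3 + 6*1) + 9)/(-411 - 195) = -2 + ((3 + 6) + 9)/(-606) = -2 + (9 + 9)*(-1/606) = -2 + 18*(-1/606) = -2 - 3/101 = -205/101 ≈ -2.0297)
-26*(G - 1*(-804)) = -26*(-205/101 - 1*(-804)) = -26*(-205/101 + 804) = -26*80999/101 = -2105974/101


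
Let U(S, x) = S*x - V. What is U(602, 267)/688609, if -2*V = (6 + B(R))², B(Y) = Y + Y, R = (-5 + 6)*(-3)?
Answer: 160734/688609 ≈ 0.23342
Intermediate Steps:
R = -3 (R = 1*(-3) = -3)
B(Y) = 2*Y
V = 0 (V = -(6 + 2*(-3))²/2 = -(6 - 6)²/2 = -½*0² = -½*0 = 0)
U(S, x) = S*x (U(S, x) = S*x - 1*0 = S*x + 0 = S*x)
U(602, 267)/688609 = (602*267)/688609 = 160734*(1/688609) = 160734/688609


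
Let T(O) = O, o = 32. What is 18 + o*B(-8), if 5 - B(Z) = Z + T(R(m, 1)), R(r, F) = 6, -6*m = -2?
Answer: 242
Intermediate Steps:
m = ⅓ (m = -⅙*(-2) = ⅓ ≈ 0.33333)
B(Z) = -1 - Z (B(Z) = 5 - (Z + 6) = 5 - (6 + Z) = 5 + (-6 - Z) = -1 - Z)
18 + o*B(-8) = 18 + 32*(-1 - 1*(-8)) = 18 + 32*(-1 + 8) = 18 + 32*7 = 18 + 224 = 242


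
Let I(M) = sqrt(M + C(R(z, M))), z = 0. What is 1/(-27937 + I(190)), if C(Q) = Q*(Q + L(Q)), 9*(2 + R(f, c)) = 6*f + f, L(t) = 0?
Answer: -27937/780475775 - sqrt(194)/780475775 ≈ -3.5813e-5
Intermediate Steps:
R(f, c) = -2 + 7*f/9 (R(f, c) = -2 + (6*f + f)/9 = -2 + (7*f)/9 = -2 + 7*f/9)
C(Q) = Q**2 (C(Q) = Q*(Q + 0) = Q*Q = Q**2)
I(M) = sqrt(4 + M) (I(M) = sqrt(M + (-2 + (7/9)*0)**2) = sqrt(M + (-2 + 0)**2) = sqrt(M + (-2)**2) = sqrt(M + 4) = sqrt(4 + M))
1/(-27937 + I(190)) = 1/(-27937 + sqrt(4 + 190)) = 1/(-27937 + sqrt(194))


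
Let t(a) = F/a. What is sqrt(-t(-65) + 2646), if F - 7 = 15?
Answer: 2*sqrt(2795195)/65 ≈ 51.443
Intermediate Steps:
F = 22 (F = 7 + 15 = 22)
t(a) = 22/a
sqrt(-t(-65) + 2646) = sqrt(-22/(-65) + 2646) = sqrt(-22*(-1)/65 + 2646) = sqrt(-1*(-22/65) + 2646) = sqrt(22/65 + 2646) = sqrt(172012/65) = 2*sqrt(2795195)/65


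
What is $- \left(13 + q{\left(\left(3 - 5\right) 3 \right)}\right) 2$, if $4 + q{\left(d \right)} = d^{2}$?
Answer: $-90$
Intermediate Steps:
$q{\left(d \right)} = -4 + d^{2}$
$- \left(13 + q{\left(\left(3 - 5\right) 3 \right)}\right) 2 = - \left(13 - \left(4 - \left(\left(3 - 5\right) 3\right)^{2}\right)\right) 2 = - \left(13 - \left(4 - \left(\left(-2\right) 3\right)^{2}\right)\right) 2 = - \left(13 - \left(4 - \left(-6\right)^{2}\right)\right) 2 = - \left(13 + \left(-4 + 36\right)\right) 2 = - \left(13 + 32\right) 2 = - 45 \cdot 2 = \left(-1\right) 90 = -90$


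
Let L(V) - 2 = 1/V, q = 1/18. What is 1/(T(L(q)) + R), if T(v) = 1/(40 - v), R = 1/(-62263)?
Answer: 1245260/62243 ≈ 20.006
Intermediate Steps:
R = -1/62263 ≈ -1.6061e-5
q = 1/18 ≈ 0.055556
L(V) = 2 + 1/V
1/(T(L(q)) + R) = 1/(-1/(-40 + (2 + 1/(1/18))) - 1/62263) = 1/(-1/(-40 + (2 + 18)) - 1/62263) = 1/(-1/(-40 + 20) - 1/62263) = 1/(-1/(-20) - 1/62263) = 1/(-1*(-1/20) - 1/62263) = 1/(1/20 - 1/62263) = 1/(62243/1245260) = 1245260/62243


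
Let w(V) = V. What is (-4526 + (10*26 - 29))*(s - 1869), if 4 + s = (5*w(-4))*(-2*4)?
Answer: 7357335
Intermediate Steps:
s = 156 (s = -4 + (5*(-4))*(-2*4) = -4 - 20*(-8) = -4 + 160 = 156)
(-4526 + (10*26 - 29))*(s - 1869) = (-4526 + (10*26 - 29))*(156 - 1869) = (-4526 + (260 - 29))*(-1713) = (-4526 + 231)*(-1713) = -4295*(-1713) = 7357335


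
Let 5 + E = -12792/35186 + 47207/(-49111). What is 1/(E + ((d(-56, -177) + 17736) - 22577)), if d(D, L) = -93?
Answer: -864009823/4268489142504 ≈ -0.00020242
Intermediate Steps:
E = -5464675822/864009823 (E = -5 + (-12792/35186 + 47207/(-49111)) = -5 + (-12792*1/35186 + 47207*(-1/49111)) = -5 + (-6396/17593 - 47207/49111) = -5 - 1144626707/864009823 = -5464675822/864009823 ≈ -6.3248)
1/(E + ((d(-56, -177) + 17736) - 22577)) = 1/(-5464675822/864009823 + ((-93 + 17736) - 22577)) = 1/(-5464675822/864009823 + (17643 - 22577)) = 1/(-5464675822/864009823 - 4934) = 1/(-4268489142504/864009823) = -864009823/4268489142504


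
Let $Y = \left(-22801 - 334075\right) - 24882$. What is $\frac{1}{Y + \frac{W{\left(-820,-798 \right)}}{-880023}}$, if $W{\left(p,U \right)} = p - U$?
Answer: $- \frac{880023}{335955820412} \approx -2.6195 \cdot 10^{-6}$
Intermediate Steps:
$Y = -381758$ ($Y = -356876 - 24882 = -381758$)
$\frac{1}{Y + \frac{W{\left(-820,-798 \right)}}{-880023}} = \frac{1}{-381758 + \frac{-820 - -798}{-880023}} = \frac{1}{-381758 + \left(-820 + 798\right) \left(- \frac{1}{880023}\right)} = \frac{1}{-381758 - - \frac{22}{880023}} = \frac{1}{-381758 + \frac{22}{880023}} = \frac{1}{- \frac{335955820412}{880023}} = - \frac{880023}{335955820412}$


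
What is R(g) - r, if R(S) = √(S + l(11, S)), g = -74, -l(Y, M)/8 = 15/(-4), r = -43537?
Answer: 43537 + 2*I*√11 ≈ 43537.0 + 6.6332*I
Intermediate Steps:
l(Y, M) = 30 (l(Y, M) = -120/(-4) = -120*(-1)/4 = -8*(-15/4) = 30)
R(S) = √(30 + S) (R(S) = √(S + 30) = √(30 + S))
R(g) - r = √(30 - 74) - 1*(-43537) = √(-44) + 43537 = 2*I*√11 + 43537 = 43537 + 2*I*√11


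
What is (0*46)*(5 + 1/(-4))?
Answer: 0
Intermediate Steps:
(0*46)*(5 + 1/(-4)) = 0*(5 - 1/4) = 0*(19/4) = 0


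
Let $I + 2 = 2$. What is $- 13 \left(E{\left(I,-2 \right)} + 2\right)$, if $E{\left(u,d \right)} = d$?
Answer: $0$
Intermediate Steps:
$I = 0$ ($I = -2 + 2 = 0$)
$- 13 \left(E{\left(I,-2 \right)} + 2\right) = - 13 \left(-2 + 2\right) = \left(-13\right) 0 = 0$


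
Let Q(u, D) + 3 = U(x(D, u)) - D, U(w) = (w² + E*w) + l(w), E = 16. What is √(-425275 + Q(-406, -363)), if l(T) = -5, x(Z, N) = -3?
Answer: I*√424959 ≈ 651.89*I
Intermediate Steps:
U(w) = -5 + w² + 16*w (U(w) = (w² + 16*w) - 5 = -5 + w² + 16*w)
Q(u, D) = -47 - D (Q(u, D) = -3 + ((-5 + (-3)² + 16*(-3)) - D) = -3 + ((-5 + 9 - 48) - D) = -3 + (-44 - D) = -47 - D)
√(-425275 + Q(-406, -363)) = √(-425275 + (-47 - 1*(-363))) = √(-425275 + (-47 + 363)) = √(-425275 + 316) = √(-424959) = I*√424959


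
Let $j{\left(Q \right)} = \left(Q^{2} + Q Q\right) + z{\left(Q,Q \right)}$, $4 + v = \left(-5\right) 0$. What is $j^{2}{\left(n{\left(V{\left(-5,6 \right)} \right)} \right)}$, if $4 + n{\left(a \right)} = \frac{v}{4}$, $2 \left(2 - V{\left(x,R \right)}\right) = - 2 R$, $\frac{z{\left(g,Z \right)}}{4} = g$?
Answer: $900$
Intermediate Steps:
$z{\left(g,Z \right)} = 4 g$
$V{\left(x,R \right)} = 2 + R$ ($V{\left(x,R \right)} = 2 - \frac{\left(-2\right) R}{2} = 2 + R$)
$v = -4$ ($v = -4 - 0 = -4 + 0 = -4$)
$n{\left(a \right)} = -5$ ($n{\left(a \right)} = -4 - \frac{4}{4} = -4 - 1 = -5$)
$j{\left(Q \right)} = 2 Q^{2} + 4 Q$ ($j{\left(Q \right)} = \left(Q^{2} + Q Q\right) + 4 Q = \left(Q^{2} + Q^{2}\right) + 4 Q = 2 Q^{2} + 4 Q$)
$j^{2}{\left(n{\left(V{\left(-5,6 \right)} \right)} \right)} = \left(2 \left(-5\right) \left(2 - 5\right)\right)^{2} = \left(2 \left(-5\right) \left(-3\right)\right)^{2} = 30^{2} = 900$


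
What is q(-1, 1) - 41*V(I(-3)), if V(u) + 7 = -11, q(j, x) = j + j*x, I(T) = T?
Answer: 736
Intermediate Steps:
V(u) = -18 (V(u) = -7 - 11 = -18)
q(-1, 1) - 41*V(I(-3)) = -(1 + 1) - 41*(-18) = -1*2 + 738 = -2 + 738 = 736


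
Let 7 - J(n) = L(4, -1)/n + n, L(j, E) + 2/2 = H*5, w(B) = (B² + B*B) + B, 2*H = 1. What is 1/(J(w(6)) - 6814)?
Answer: -52/358021 ≈ -0.00014524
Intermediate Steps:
H = ½ (H = (½)*1 = ½ ≈ 0.50000)
w(B) = B + 2*B² (w(B) = (B² + B²) + B = 2*B² + B = B + 2*B²)
L(j, E) = 3/2 (L(j, E) = -1 + (½)*5 = -1 + 5/2 = 3/2)
J(n) = 7 - n - 3/(2*n) (J(n) = 7 - (3/(2*n) + n) = 7 - (n + 3/(2*n)) = 7 + (-n - 3/(2*n)) = 7 - n - 3/(2*n))
1/(J(w(6)) - 6814) = 1/((7 - 6*(1 + 2*6) - 3*1/(6*(1 + 2*6))/2) - 6814) = 1/((7 - 6*(1 + 12) - 3*1/(6*(1 + 12))/2) - 6814) = 1/((7 - 6*13 - 3/(2*(6*13))) - 6814) = 1/((7 - 1*78 - 3/2/78) - 6814) = 1/((7 - 78 - 3/2*1/78) - 6814) = 1/((7 - 78 - 1/52) - 6814) = 1/(-3693/52 - 6814) = 1/(-358021/52) = -52/358021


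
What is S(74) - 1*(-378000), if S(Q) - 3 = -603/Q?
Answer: 27971619/74 ≈ 3.7800e+5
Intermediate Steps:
S(Q) = 3 - 603/Q
S(74) - 1*(-378000) = (3 - 603/74) - 1*(-378000) = (3 - 603*1/74) + 378000 = (3 - 603/74) + 378000 = -381/74 + 378000 = 27971619/74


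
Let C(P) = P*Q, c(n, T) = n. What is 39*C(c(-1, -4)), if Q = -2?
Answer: 78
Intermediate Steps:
C(P) = -2*P (C(P) = P*(-2) = -2*P)
39*C(c(-1, -4)) = 39*(-2*(-1)) = 39*2 = 78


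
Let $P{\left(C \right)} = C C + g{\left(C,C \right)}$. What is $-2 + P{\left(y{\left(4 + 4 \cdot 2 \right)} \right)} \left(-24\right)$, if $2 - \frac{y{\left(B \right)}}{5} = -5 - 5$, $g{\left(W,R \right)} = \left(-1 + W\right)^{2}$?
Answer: $-169946$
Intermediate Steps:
$y{\left(B \right)} = 60$ ($y{\left(B \right)} = 10 - 5 \left(-5 - 5\right) = 10 - -50 = 10 + 50 = 60$)
$P{\left(C \right)} = C^{2} + \left(-1 + C\right)^{2}$ ($P{\left(C \right)} = C C + \left(-1 + C\right)^{2} = C^{2} + \left(-1 + C\right)^{2}$)
$-2 + P{\left(y{\left(4 + 4 \cdot 2 \right)} \right)} \left(-24\right) = -2 + \left(60^{2} + \left(-1 + 60\right)^{2}\right) \left(-24\right) = -2 + \left(3600 + 59^{2}\right) \left(-24\right) = -2 + \left(3600 + 3481\right) \left(-24\right) = -2 + 7081 \left(-24\right) = -2 - 169944 = -169946$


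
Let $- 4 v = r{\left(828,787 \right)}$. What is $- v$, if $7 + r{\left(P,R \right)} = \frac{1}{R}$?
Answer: $- \frac{1377}{787} \approx -1.7497$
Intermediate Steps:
$r{\left(P,R \right)} = -7 + \frac{1}{R}$
$v = \frac{1377}{787}$ ($v = - \frac{-7 + \frac{1}{787}}{4} = \left(- \frac{1}{4}\right) \left(- \frac{5508}{787}\right) = \frac{1377}{787} \approx 1.7497$)
$- v = \left(-1\right) \frac{1377}{787} = - \frac{1377}{787}$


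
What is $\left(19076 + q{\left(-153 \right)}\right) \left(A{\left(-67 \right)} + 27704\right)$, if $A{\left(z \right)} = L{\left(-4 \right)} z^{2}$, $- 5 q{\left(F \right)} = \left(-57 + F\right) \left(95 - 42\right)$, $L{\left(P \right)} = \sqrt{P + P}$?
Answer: $590150608 + 191249356 i \sqrt{2} \approx 5.9015 \cdot 10^{8} + 2.7047 \cdot 10^{8} i$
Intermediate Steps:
$L{\left(P \right)} = \sqrt{2} \sqrt{P}$ ($L{\left(P \right)} = \sqrt{2 P} = \sqrt{2} \sqrt{P}$)
$q{\left(F \right)} = \frac{3021}{5} - \frac{53 F}{5}$ ($q{\left(F \right)} = - \frac{\left(-57 + F\right) \left(95 - 42\right)}{5} = - \frac{\left(-57 + F\right) 53}{5} = - \frac{-3021 + 53 F}{5} = \frac{3021}{5} - \frac{53 F}{5}$)
$A{\left(z \right)} = 2 i \sqrt{2} z^{2}$ ($A{\left(z \right)} = \sqrt{2} \sqrt{-4} z^{2} = \sqrt{2} \cdot 2 i z^{2} = 2 i \sqrt{2} z^{2}$)
$\left(19076 + q{\left(-153 \right)}\right) \left(A{\left(-67 \right)} + 27704\right) = \left(19076 + \left(\frac{3021}{5} - - \frac{8109}{5}\right)\right) \left(2 i \sqrt{2} \left(-67\right)^{2} + 27704\right) = \left(19076 + \left(\frac{3021}{5} + \frac{8109}{5}\right)\right) \left(2 i \sqrt{2} \cdot 4489 + 27704\right) = \left(19076 + 2226\right) \left(8978 i \sqrt{2} + 27704\right) = 21302 \left(27704 + 8978 i \sqrt{2}\right) = 590150608 + 191249356 i \sqrt{2}$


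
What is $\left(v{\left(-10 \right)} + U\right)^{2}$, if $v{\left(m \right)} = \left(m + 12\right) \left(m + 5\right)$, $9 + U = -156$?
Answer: $30625$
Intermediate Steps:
$U = -165$ ($U = -9 - 156 = -165$)
$v{\left(m \right)} = \left(5 + m\right) \left(12 + m\right)$ ($v{\left(m \right)} = \left(12 + m\right) \left(5 + m\right) = \left(5 + m\right) \left(12 + m\right)$)
$\left(v{\left(-10 \right)} + U\right)^{2} = \left(\left(60 + \left(-10\right)^{2} + 17 \left(-10\right)\right) - 165\right)^{2} = \left(\left(60 + 100 - 170\right) - 165\right)^{2} = \left(-10 - 165\right)^{2} = \left(-175\right)^{2} = 30625$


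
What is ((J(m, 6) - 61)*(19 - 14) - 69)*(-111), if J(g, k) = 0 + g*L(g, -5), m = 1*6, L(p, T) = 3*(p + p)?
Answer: -78366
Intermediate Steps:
L(p, T) = 6*p (L(p, T) = 3*(2*p) = 6*p)
m = 6
J(g, k) = 6*g² (J(g, k) = 0 + g*(6*g) = 0 + 6*g² = 6*g²)
((J(m, 6) - 61)*(19 - 14) - 69)*(-111) = ((6*6² - 61)*(19 - 14) - 69)*(-111) = ((6*36 - 61)*5 - 69)*(-111) = ((216 - 61)*5 - 69)*(-111) = (155*5 - 69)*(-111) = (775 - 69)*(-111) = 706*(-111) = -78366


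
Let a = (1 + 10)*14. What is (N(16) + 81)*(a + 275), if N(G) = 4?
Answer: 36465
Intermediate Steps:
a = 154 (a = 11*14 = 154)
(N(16) + 81)*(a + 275) = (4 + 81)*(154 + 275) = 85*429 = 36465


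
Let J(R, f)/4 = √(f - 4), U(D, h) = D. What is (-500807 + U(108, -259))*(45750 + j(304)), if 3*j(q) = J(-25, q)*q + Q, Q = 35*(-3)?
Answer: -22889454785 - 6088499840*√3/3 ≈ -2.6405e+10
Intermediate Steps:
J(R, f) = 4*√(-4 + f) (J(R, f) = 4*√(f - 4) = 4*√(-4 + f))
Q = -105
j(q) = -35 + 4*q*√(-4 + q)/3 (j(q) = ((4*√(-4 + q))*q - 105)/3 = (4*q*√(-4 + q) - 105)/3 = (-105 + 4*q*√(-4 + q))/3 = -35 + 4*q*√(-4 + q)/3)
(-500807 + U(108, -259))*(45750 + j(304)) = (-500807 + 108)*(45750 + (-35 + (4/3)*304*√(-4 + 304))) = -500699*(45750 + (-35 + (4/3)*304*√300)) = -500699*(45750 + (-35 + (4/3)*304*(10*√3))) = -500699*(45750 + (-35 + 12160*√3/3)) = -500699*(45715 + 12160*√3/3) = -22889454785 - 6088499840*√3/3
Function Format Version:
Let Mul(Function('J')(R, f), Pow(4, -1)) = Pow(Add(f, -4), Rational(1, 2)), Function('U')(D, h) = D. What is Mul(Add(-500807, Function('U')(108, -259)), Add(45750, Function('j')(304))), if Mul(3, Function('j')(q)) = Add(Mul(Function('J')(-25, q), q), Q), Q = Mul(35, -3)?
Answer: Add(-22889454785, Mul(Rational(-6088499840, 3), Pow(3, Rational(1, 2)))) ≈ -2.6405e+10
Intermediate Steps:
Function('J')(R, f) = Mul(4, Pow(Add(-4, f), Rational(1, 2))) (Function('J')(R, f) = Mul(4, Pow(Add(f, -4), Rational(1, 2))) = Mul(4, Pow(Add(-4, f), Rational(1, 2))))
Q = -105
Function('j')(q) = Add(-35, Mul(Rational(4, 3), q, Pow(Add(-4, q), Rational(1, 2)))) (Function('j')(q) = Mul(Rational(1, 3), Add(Mul(Mul(4, Pow(Add(-4, q), Rational(1, 2))), q), -105)) = Mul(Rational(1, 3), Add(Mul(4, q, Pow(Add(-4, q), Rational(1, 2))), -105)) = Mul(Rational(1, 3), Add(-105, Mul(4, q, Pow(Add(-4, q), Rational(1, 2))))) = Add(-35, Mul(Rational(4, 3), q, Pow(Add(-4, q), Rational(1, 2)))))
Mul(Add(-500807, Function('U')(108, -259)), Add(45750, Function('j')(304))) = Mul(Add(-500807, 108), Add(45750, Add(-35, Mul(Rational(4, 3), 304, Pow(Add(-4, 304), Rational(1, 2)))))) = Mul(-500699, Add(45750, Add(-35, Mul(Rational(4, 3), 304, Pow(300, Rational(1, 2)))))) = Mul(-500699, Add(45750, Add(-35, Mul(Rational(4, 3), 304, Mul(10, Pow(3, Rational(1, 2))))))) = Mul(-500699, Add(45750, Add(-35, Mul(Rational(12160, 3), Pow(3, Rational(1, 2)))))) = Mul(-500699, Add(45715, Mul(Rational(12160, 3), Pow(3, Rational(1, 2))))) = Add(-22889454785, Mul(Rational(-6088499840, 3), Pow(3, Rational(1, 2))))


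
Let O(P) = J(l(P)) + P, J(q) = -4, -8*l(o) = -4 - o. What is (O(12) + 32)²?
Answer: 1600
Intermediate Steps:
l(o) = ½ + o/8 (l(o) = -(-4 - o)/8 = ½ + o/8)
O(P) = -4 + P
(O(12) + 32)² = ((-4 + 12) + 32)² = (8 + 32)² = 40² = 1600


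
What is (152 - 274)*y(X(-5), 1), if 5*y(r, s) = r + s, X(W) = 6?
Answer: -854/5 ≈ -170.80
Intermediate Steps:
y(r, s) = r/5 + s/5 (y(r, s) = (r + s)/5 = r/5 + s/5)
(152 - 274)*y(X(-5), 1) = (152 - 274)*((1/5)*6 + (1/5)*1) = -122*(6/5 + 1/5) = -122*7/5 = -854/5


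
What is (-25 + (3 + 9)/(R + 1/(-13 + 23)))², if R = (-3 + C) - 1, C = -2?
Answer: 2544025/3481 ≈ 730.83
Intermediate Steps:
R = -6 (R = (-3 - 2) - 1 = -5 - 1 = -6)
(-25 + (3 + 9)/(R + 1/(-13 + 23)))² = (-25 + (3 + 9)/(-6 + 1/(-13 + 23)))² = (-25 + 12/(-6 + 1/10))² = (-25 + 12/(-6 + ⅒))² = (-25 + 12/(-59/10))² = (-25 + 12*(-10/59))² = (-25 - 120/59)² = (-1595/59)² = 2544025/3481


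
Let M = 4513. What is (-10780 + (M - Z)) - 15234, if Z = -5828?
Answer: -15673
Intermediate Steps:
(-10780 + (M - Z)) - 15234 = (-10780 + (4513 - 1*(-5828))) - 15234 = (-10780 + (4513 + 5828)) - 15234 = (-10780 + 10341) - 15234 = -439 - 15234 = -15673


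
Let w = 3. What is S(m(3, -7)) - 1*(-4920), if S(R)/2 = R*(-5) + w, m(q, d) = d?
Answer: 4996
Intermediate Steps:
S(R) = 6 - 10*R (S(R) = 2*(R*(-5) + 3) = 2*(-5*R + 3) = 2*(3 - 5*R) = 6 - 10*R)
S(m(3, -7)) - 1*(-4920) = (6 - 10*(-7)) - 1*(-4920) = (6 + 70) + 4920 = 76 + 4920 = 4996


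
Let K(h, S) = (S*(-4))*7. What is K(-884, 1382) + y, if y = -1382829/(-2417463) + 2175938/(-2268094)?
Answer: -35362263571307780/913838887587 ≈ -38696.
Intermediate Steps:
K(h, S) = -28*S (K(h, S) = -4*S*7 = -28*S)
y = -353977241228/913838887587 (y = -1382829*(-1/2417463) + 2175938*(-1/2268094) = 460943/805821 - 1087969/1134047 = -353977241228/913838887587 ≈ -0.38735)
K(-884, 1382) + y = -28*1382 - 353977241228/913838887587 = -38696 - 353977241228/913838887587 = -35362263571307780/913838887587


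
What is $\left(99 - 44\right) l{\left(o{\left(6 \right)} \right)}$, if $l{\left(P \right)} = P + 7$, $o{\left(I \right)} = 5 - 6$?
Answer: $330$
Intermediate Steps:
$o{\left(I \right)} = -1$ ($o{\left(I \right)} = 5 - 6 = -1$)
$l{\left(P \right)} = 7 + P$
$\left(99 - 44\right) l{\left(o{\left(6 \right)} \right)} = \left(99 - 44\right) \left(7 - 1\right) = 55 \cdot 6 = 330$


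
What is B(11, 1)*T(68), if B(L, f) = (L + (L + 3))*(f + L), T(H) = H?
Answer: 20400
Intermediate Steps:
B(L, f) = (3 + 2*L)*(L + f) (B(L, f) = (L + (3 + L))*(L + f) = (3 + 2*L)*(L + f))
B(11, 1)*T(68) = (2*11² + 3*11 + 3*1 + 2*11*1)*68 = (2*121 + 33 + 3 + 22)*68 = (242 + 33 + 3 + 22)*68 = 300*68 = 20400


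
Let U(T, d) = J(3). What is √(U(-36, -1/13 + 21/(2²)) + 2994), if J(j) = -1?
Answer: √2993 ≈ 54.708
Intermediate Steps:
U(T, d) = -1
√(U(-36, -1/13 + 21/(2²)) + 2994) = √(-1 + 2994) = √2993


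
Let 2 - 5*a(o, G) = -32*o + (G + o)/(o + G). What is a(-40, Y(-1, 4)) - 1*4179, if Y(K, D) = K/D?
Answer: -22174/5 ≈ -4434.8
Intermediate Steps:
a(o, G) = 1/5 + 32*o/5 (a(o, G) = 2/5 - (-32*o + (G + o)/(o + G))/5 = 2/5 - (-32*o + (G + o)/(G + o))/5 = 2/5 - (-32*o + 1)/5 = 2/5 - (1 - 32*o)/5 = 2/5 + (-1/5 + 32*o/5) = 1/5 + 32*o/5)
a(-40, Y(-1, 4)) - 1*4179 = (1/5 + (32/5)*(-40)) - 1*4179 = (1/5 - 256) - 4179 = -1279/5 - 4179 = -22174/5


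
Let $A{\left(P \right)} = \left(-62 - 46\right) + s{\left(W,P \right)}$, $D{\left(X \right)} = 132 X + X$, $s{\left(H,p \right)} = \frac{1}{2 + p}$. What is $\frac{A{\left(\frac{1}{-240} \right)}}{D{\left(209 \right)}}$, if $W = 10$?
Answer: $- \frac{7356}{1902109} \approx -0.0038673$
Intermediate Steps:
$D{\left(X \right)} = 133 X$
$A{\left(P \right)} = -108 + \frac{1}{2 + P}$ ($A{\left(P \right)} = \left(-62 - 46\right) + \frac{1}{2 + P} = -108 + \frac{1}{2 + P}$)
$\frac{A{\left(\frac{1}{-240} \right)}}{D{\left(209 \right)}} = \frac{\frac{1}{2 + \frac{1}{-240}} \left(-215 - \frac{108}{-240}\right)}{133 \cdot 209} = \frac{\frac{1}{2 - \frac{1}{240}} \left(-215 - - \frac{9}{20}\right)}{27797} = \frac{-215 + \frac{9}{20}}{\frac{479}{240}} \cdot \frac{1}{27797} = \frac{240}{479} \left(- \frac{4291}{20}\right) \frac{1}{27797} = \left(- \frac{51492}{479}\right) \frac{1}{27797} = - \frac{7356}{1902109}$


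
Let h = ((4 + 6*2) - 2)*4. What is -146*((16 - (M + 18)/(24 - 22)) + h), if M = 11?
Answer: -8395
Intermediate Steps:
h = 56 (h = ((4 + 12) - 2)*4 = (16 - 2)*4 = 14*4 = 56)
-146*((16 - (M + 18)/(24 - 22)) + h) = -146*((16 - (11 + 18)/(24 - 22)) + 56) = -146*((16 - 29/2) + 56) = -146*(3/2 + 56) = -146*115/2 = -8395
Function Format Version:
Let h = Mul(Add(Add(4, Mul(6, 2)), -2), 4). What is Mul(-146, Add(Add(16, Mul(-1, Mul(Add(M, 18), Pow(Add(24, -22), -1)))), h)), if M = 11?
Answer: -8395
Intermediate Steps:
h = 56 (h = Mul(Add(Add(4, 12), -2), 4) = Mul(Add(16, -2), 4) = Mul(14, 4) = 56)
Mul(-146, Add(Add(16, Mul(-1, Mul(Add(M, 18), Pow(Add(24, -22), -1)))), h)) = Mul(-146, Add(Add(16, Mul(-1, Mul(Add(11, 18), Pow(Add(24, -22), -1)))), 56)) = Mul(-146, Add(Add(16, Mul(-1, Mul(29, Pow(2, -1)))), 56)) = Mul(-146, Add(Add(16, Mul(-1, Mul(29, Rational(1, 2)))), 56)) = Mul(-146, Add(Add(16, Mul(-1, Rational(29, 2))), 56)) = Mul(-146, Add(Add(16, Rational(-29, 2)), 56)) = Mul(-146, Add(Rational(3, 2), 56)) = Mul(-146, Rational(115, 2)) = -8395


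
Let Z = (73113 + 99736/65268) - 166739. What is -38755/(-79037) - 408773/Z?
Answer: 83768233270151/17248927705828 ≈ 4.8564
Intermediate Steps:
Z = -218238644/2331 (Z = (73113 + 99736*(1/65268)) - 166739 = (73113 + 3562/2331) - 166739 = 170429965/2331 - 166739 = -218238644/2331 ≈ -93625.)
-38755/(-79037) - 408773/Z = -38755/(-79037) - 408773/(-218238644/2331) = -38755*(-1/79037) - 408773*(-2331/218238644) = 38755/79037 + 952849863/218238644 = 83768233270151/17248927705828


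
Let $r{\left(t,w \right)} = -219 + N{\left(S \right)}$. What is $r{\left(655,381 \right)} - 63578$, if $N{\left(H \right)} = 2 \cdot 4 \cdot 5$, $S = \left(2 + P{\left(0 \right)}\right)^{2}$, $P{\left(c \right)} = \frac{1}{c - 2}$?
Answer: $-63757$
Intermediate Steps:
$P{\left(c \right)} = \frac{1}{-2 + c}$
$S = \frac{9}{4}$ ($S = \left(2 + \frac{1}{-2 + 0}\right)^{2} = \left(2 + \frac{1}{-2}\right)^{2} = \left(2 - \frac{1}{2}\right)^{2} = \left(\frac{3}{2}\right)^{2} = \frac{9}{4} \approx 2.25$)
$N{\left(H \right)} = 40$ ($N{\left(H \right)} = 8 \cdot 5 = 40$)
$r{\left(t,w \right)} = -179$ ($r{\left(t,w \right)} = -219 + 40 = -179$)
$r{\left(655,381 \right)} - 63578 = -179 - 63578 = -63757$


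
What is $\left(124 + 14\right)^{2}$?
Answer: $19044$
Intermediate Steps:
$\left(124 + 14\right)^{2} = 138^{2} = 19044$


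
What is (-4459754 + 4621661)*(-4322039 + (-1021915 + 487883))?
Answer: -786231887397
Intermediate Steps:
(-4459754 + 4621661)*(-4322039 + (-1021915 + 487883)) = 161907*(-4322039 - 534032) = 161907*(-4856071) = -786231887397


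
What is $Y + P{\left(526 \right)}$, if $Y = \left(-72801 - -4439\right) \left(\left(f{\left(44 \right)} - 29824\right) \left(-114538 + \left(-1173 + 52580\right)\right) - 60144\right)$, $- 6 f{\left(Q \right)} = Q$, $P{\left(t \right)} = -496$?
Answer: $- \frac{386222418009572}{3} \approx -1.2874 \cdot 10^{14}$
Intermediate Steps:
$f{\left(Q \right)} = - \frac{Q}{6}$
$Y = - \frac{386222418008084}{3}$ ($Y = \left(-72801 - -4439\right) \left(\left(\left(- \frac{1}{6}\right) 44 - 29824\right) \left(-114538 + \left(-1173 + 52580\right)\right) - 60144\right) = \left(-72801 + \left(-24993 + 29432\right)\right) \left(\left(- \frac{22}{3} - 29824\right) \left(-114538 + 51407\right) - 60144\right) = \left(-72801 + 4439\right) \left(\left(- \frac{89494}{3}\right) \left(-63131\right) - 60144\right) = - 68362 \left(\frac{5649845714}{3} - 60144\right) = \left(-68362\right) \frac{5649665282}{3} = - \frac{386222418008084}{3} \approx -1.2874 \cdot 10^{14}$)
$Y + P{\left(526 \right)} = - \frac{386222418008084}{3} - 496 = - \frac{386222418009572}{3}$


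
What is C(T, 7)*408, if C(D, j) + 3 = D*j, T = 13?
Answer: 35904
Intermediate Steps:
C(D, j) = -3 + D*j
C(T, 7)*408 = (-3 + 13*7)*408 = (-3 + 91)*408 = 88*408 = 35904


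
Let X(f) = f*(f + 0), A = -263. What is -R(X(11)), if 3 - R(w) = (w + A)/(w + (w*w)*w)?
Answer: -2657594/885841 ≈ -3.0001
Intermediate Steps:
X(f) = f² (X(f) = f*f = f²)
R(w) = 3 - (-263 + w)/(w + w³) (R(w) = 3 - (w - 263)/(w + (w*w)*w) = 3 - (-263 + w)/(w + w²*w) = 3 - (-263 + w)/(w + w³))
-R(X(11)) = -(263 + 2*11² + 3*(11²)³)/(11² + (11²)³) = -(263 + 2*121 + 3*121³)/(121 + 121³) = -(263 + 242 + 3*1771561)/(121 + 1771561) = -(263 + 242 + 5314683)/1771682 = -5315188/1771682 = -1*2657594/885841 = -2657594/885841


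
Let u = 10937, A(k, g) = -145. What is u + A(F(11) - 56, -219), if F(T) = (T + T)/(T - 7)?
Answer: 10792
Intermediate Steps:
F(T) = 2*T/(-7 + T) (F(T) = (2*T)/(-7 + T) = 2*T/(-7 + T))
u + A(F(11) - 56, -219) = 10937 - 145 = 10792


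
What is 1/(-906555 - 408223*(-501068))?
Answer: 1/658793182904 ≈ 1.5179e-12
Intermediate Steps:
1/(-906555 - 408223*(-501068)) = -1/501068/(-1314778) = -1/1314778*(-1/501068) = 1/658793182904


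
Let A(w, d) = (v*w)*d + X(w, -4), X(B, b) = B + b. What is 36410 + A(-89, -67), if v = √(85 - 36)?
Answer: 78058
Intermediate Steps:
v = 7 (v = √49 = 7)
A(w, d) = -4 + w + 7*d*w (A(w, d) = (7*w)*d + (w - 4) = 7*d*w + (-4 + w) = -4 + w + 7*d*w)
36410 + A(-89, -67) = 36410 + (-4 - 89 + 7*(-67)*(-89)) = 36410 + (-4 - 89 + 41741) = 36410 + 41648 = 78058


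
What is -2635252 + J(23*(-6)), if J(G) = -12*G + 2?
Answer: -2633594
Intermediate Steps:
J(G) = 2 - 12*G
-2635252 + J(23*(-6)) = -2635252 + (2 - 276*(-6)) = -2635252 + (2 - 12*(-138)) = -2635252 + (2 + 1656) = -2635252 + 1658 = -2633594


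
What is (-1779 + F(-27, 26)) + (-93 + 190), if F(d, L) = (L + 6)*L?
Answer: -850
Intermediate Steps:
F(d, L) = L*(6 + L) (F(d, L) = (6 + L)*L = L*(6 + L))
(-1779 + F(-27, 26)) + (-93 + 190) = (-1779 + 26*(6 + 26)) + (-93 + 190) = (-1779 + 26*32) + 97 = (-1779 + 832) + 97 = -947 + 97 = -850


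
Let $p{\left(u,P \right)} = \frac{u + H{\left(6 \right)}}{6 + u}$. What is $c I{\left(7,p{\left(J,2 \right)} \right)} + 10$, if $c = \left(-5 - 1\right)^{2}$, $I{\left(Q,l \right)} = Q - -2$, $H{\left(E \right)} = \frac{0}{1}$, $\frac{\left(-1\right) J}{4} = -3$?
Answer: $334$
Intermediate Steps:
$J = 12$ ($J = \left(-4\right) \left(-3\right) = 12$)
$H{\left(E \right)} = 0$ ($H{\left(E \right)} = 0 \cdot 1 = 0$)
$p{\left(u,P \right)} = \frac{u}{6 + u}$ ($p{\left(u,P \right)} = \frac{u + 0}{6 + u} = \frac{u}{6 + u}$)
$I{\left(Q,l \right)} = 2 + Q$ ($I{\left(Q,l \right)} = Q + 2 = 2 + Q$)
$c = 36$ ($c = \left(-6\right)^{2} = 36$)
$c I{\left(7,p{\left(J,2 \right)} \right)} + 10 = 36 \left(2 + 7\right) + 10 = 36 \cdot 9 + 10 = 324 + 10 = 334$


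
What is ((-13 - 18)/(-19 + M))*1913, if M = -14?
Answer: 59303/33 ≈ 1797.1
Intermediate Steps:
((-13 - 18)/(-19 + M))*1913 = ((-13 - 18)/(-19 - 14))*1913 = -31/(-33)*1913 = -31*(-1/33)*1913 = (31/33)*1913 = 59303/33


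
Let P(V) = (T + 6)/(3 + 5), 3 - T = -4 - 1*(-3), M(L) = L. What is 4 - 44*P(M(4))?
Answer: -51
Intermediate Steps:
T = 4 (T = 3 - (-4 - 1*(-3)) = 3 - (-4 + 3) = 3 - 1*(-1) = 3 + 1 = 4)
P(V) = 5/4 (P(V) = (4 + 6)/(3 + 5) = 10/8 = 10*(⅛) = 5/4)
4 - 44*P(M(4)) = 4 - 44*5/4 = 4 - 55 = -51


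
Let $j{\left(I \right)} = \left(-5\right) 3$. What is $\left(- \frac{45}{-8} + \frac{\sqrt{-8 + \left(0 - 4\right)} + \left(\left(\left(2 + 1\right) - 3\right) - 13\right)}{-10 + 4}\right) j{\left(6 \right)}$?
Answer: $- \frac{935}{8} + 5 i \sqrt{3} \approx -116.88 + 8.6602 i$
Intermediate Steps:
$j{\left(I \right)} = -15$
$\left(- \frac{45}{-8} + \frac{\sqrt{-8 + \left(0 - 4\right)} + \left(\left(\left(2 + 1\right) - 3\right) - 13\right)}{-10 + 4}\right) j{\left(6 \right)} = \left(- \frac{45}{-8} + \frac{\sqrt{-8 + \left(0 - 4\right)} + \left(\left(\left(2 + 1\right) - 3\right) - 13\right)}{-10 + 4}\right) \left(-15\right) = \left(\left(-45\right) \left(- \frac{1}{8}\right) + \frac{\sqrt{-8 - 4} + \left(\left(3 - 3\right) - 13\right)}{-6}\right) \left(-15\right) = \left(\frac{45}{8} + \left(\sqrt{-12} + \left(0 - 13\right)\right) \left(- \frac{1}{6}\right)\right) \left(-15\right) = \left(\frac{45}{8} + \left(2 i \sqrt{3} - 13\right) \left(- \frac{1}{6}\right)\right) \left(-15\right) = \left(\frac{45}{8} + \left(-13 + 2 i \sqrt{3}\right) \left(- \frac{1}{6}\right)\right) \left(-15\right) = \left(\frac{45}{8} + \left(\frac{13}{6} - \frac{i \sqrt{3}}{3}\right)\right) \left(-15\right) = \left(\frac{187}{24} - \frac{i \sqrt{3}}{3}\right) \left(-15\right) = - \frac{935}{8} + 5 i \sqrt{3}$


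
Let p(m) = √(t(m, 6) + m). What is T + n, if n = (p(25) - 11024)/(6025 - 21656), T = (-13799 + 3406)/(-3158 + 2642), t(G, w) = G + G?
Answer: 168141367/8065596 - 5*√3/15631 ≈ 20.846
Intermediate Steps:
t(G, w) = 2*G
p(m) = √3*√m (p(m) = √(2*m + m) = √(3*m) = √3*√m)
T = 10393/516 (T = -10393/(-516) = -10393*(-1/516) = 10393/516 ≈ 20.141)
n = 11024/15631 - 5*√3/15631 (n = (√3*√25 - 11024)/(6025 - 21656) = (√3*5 - 11024)/(-15631) = (5*√3 - 11024)*(-1/15631) = (-11024 + 5*√3)*(-1/15631) = 11024/15631 - 5*√3/15631 ≈ 0.70471)
T + n = 10393/516 + (11024/15631 - 5*√3/15631) = 168141367/8065596 - 5*√3/15631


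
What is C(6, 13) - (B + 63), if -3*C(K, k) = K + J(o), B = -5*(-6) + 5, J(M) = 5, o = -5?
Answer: -305/3 ≈ -101.67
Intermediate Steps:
B = 35 (B = 30 + 5 = 35)
C(K, k) = -5/3 - K/3 (C(K, k) = -(K + 5)/3 = -(5 + K)/3 = -5/3 - K/3)
C(6, 13) - (B + 63) = (-5/3 - ⅓*6) - (35 + 63) = (-5/3 - 2) - 1*98 = -11/3 - 98 = -305/3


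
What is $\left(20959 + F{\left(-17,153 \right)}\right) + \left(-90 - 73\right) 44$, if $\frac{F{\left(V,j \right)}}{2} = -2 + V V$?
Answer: $14361$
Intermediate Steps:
$F{\left(V,j \right)} = -4 + 2 V^{2}$ ($F{\left(V,j \right)} = 2 \left(-2 + V V\right) = 2 \left(-2 + V^{2}\right) = -4 + 2 V^{2}$)
$\left(20959 + F{\left(-17,153 \right)}\right) + \left(-90 - 73\right) 44 = \left(20959 - \left(4 - 2 \left(-17\right)^{2}\right)\right) + \left(-90 - 73\right) 44 = \left(20959 + \left(-4 + 2 \cdot 289\right)\right) - 7172 = \left(20959 + \left(-4 + 578\right)\right) - 7172 = \left(20959 + 574\right) - 7172 = 21533 - 7172 = 14361$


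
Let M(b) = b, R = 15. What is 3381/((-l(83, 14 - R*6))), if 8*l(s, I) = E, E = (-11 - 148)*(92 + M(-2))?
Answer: 4508/2385 ≈ 1.8901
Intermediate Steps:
E = -14310 (E = (-11 - 148)*(92 - 2) = -159*90 = -14310)
l(s, I) = -7155/4 (l(s, I) = (⅛)*(-14310) = -7155/4)
3381/((-l(83, 14 - R*6))) = 3381/((-1*(-7155/4))) = 3381/(7155/4) = 3381*(4/7155) = 4508/2385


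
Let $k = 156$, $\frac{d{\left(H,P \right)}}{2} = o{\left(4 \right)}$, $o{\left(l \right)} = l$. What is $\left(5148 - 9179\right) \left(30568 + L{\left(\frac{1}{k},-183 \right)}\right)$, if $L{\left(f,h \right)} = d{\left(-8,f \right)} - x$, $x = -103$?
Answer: $-123667049$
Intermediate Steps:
$d{\left(H,P \right)} = 8$ ($d{\left(H,P \right)} = 2 \cdot 4 = 8$)
$L{\left(f,h \right)} = 111$ ($L{\left(f,h \right)} = 8 - -103 = 8 + 103 = 111$)
$\left(5148 - 9179\right) \left(30568 + L{\left(\frac{1}{k},-183 \right)}\right) = \left(5148 - 9179\right) \left(30568 + 111\right) = \left(-4031\right) 30679 = -123667049$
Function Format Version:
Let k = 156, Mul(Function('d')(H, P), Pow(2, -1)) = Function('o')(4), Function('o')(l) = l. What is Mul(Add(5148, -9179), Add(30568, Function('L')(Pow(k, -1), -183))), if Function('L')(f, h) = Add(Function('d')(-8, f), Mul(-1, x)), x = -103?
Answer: -123667049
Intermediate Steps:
Function('d')(H, P) = 8 (Function('d')(H, P) = Mul(2, 4) = 8)
Function('L')(f, h) = 111 (Function('L')(f, h) = Add(8, Mul(-1, -103)) = Add(8, 103) = 111)
Mul(Add(5148, -9179), Add(30568, Function('L')(Pow(k, -1), -183))) = Mul(Add(5148, -9179), Add(30568, 111)) = Mul(-4031, 30679) = -123667049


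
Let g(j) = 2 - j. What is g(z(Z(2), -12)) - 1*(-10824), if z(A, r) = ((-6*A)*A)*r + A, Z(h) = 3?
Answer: 10175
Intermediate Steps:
z(A, r) = A - 6*r*A² (z(A, r) = (-6*A²)*r + A = -6*r*A² + A = A - 6*r*A²)
g(z(Z(2), -12)) - 1*(-10824) = (2 - 3*(1 - 6*3*(-12))) - 1*(-10824) = (2 - 3*(1 + 216)) + 10824 = (2 - 3*217) + 10824 = (2 - 1*651) + 10824 = (2 - 651) + 10824 = -649 + 10824 = 10175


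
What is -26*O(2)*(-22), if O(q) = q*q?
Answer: 2288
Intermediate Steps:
O(q) = q²
-26*O(2)*(-22) = -26*2²*(-22) = -26*4*(-22) = -104*(-22) = 2288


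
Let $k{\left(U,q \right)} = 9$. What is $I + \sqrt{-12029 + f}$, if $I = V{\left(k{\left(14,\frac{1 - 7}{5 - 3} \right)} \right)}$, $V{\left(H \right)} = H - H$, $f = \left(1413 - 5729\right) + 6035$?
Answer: $i \sqrt{10310} \approx 101.54 i$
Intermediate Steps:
$f = 1719$ ($f = -4316 + 6035 = 1719$)
$V{\left(H \right)} = 0$
$I = 0$
$I + \sqrt{-12029 + f} = 0 + \sqrt{-12029 + 1719} = 0 + \sqrt{-10310} = 0 + i \sqrt{10310} = i \sqrt{10310}$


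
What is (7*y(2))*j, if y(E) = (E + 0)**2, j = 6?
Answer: 168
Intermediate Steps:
y(E) = E**2
(7*y(2))*j = (7*2**2)*6 = (7*4)*6 = 28*6 = 168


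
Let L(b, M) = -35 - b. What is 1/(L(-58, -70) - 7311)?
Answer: -1/7288 ≈ -0.00013721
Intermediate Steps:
1/(L(-58, -70) - 7311) = 1/((-35 - 1*(-58)) - 7311) = 1/((-35 + 58) - 7311) = 1/(23 - 7311) = 1/(-7288) = -1/7288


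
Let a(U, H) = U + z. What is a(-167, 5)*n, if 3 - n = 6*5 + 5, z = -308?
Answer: 15200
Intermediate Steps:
a(U, H) = -308 + U (a(U, H) = U - 308 = -308 + U)
n = -32 (n = 3 - (6*5 + 5) = 3 - (30 + 5) = 3 - 1*35 = 3 - 35 = -32)
a(-167, 5)*n = (-308 - 167)*(-32) = -475*(-32) = 15200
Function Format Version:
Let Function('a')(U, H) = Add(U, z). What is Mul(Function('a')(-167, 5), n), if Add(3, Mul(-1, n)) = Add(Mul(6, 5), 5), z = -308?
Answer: 15200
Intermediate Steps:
Function('a')(U, H) = Add(-308, U) (Function('a')(U, H) = Add(U, -308) = Add(-308, U))
n = -32 (n = Add(3, Mul(-1, Add(Mul(6, 5), 5))) = Add(3, Mul(-1, Add(30, 5))) = Add(3, Mul(-1, 35)) = Add(3, -35) = -32)
Mul(Function('a')(-167, 5), n) = Mul(Add(-308, -167), -32) = Mul(-475, -32) = 15200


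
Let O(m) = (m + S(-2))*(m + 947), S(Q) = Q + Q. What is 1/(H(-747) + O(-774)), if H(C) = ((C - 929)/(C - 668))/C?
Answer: -1057005/142266532646 ≈ -7.4297e-6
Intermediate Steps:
S(Q) = 2*Q
H(C) = (-929 + C)/(C*(-668 + C)) (H(C) = ((-929 + C)/(-668 + C))/C = (-929 + C)/(C*(-668 + C)))
O(m) = (-4 + m)*(947 + m) (O(m) = (m + 2*(-2))*(m + 947) = (m - 4)*(947 + m) = (-4 + m)*(947 + m))
1/(H(-747) + O(-774)) = 1/((-929 - 747)/((-747)*(-668 - 747)) + (-3788 + (-774)² + 943*(-774))) = 1/(-1/747*(-1676)/(-1415) + (-3788 + 599076 - 729882)) = 1/(-1/747*(-1/1415)*(-1676) - 134594) = 1/(-1676/1057005 - 134594) = 1/(-142266532646/1057005) = -1057005/142266532646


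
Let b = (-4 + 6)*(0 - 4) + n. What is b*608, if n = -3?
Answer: -6688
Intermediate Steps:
b = -11 (b = (-4 + 6)*(0 - 4) - 3 = 2*(-4) - 3 = -8 - 3 = -11)
b*608 = -11*608 = -6688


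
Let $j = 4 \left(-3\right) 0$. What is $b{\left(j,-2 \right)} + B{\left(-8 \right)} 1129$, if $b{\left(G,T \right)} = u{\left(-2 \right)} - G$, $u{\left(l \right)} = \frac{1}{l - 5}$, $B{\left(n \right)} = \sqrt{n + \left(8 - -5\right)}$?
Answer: $- \frac{1}{7} + 1129 \sqrt{5} \approx 2524.4$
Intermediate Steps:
$B{\left(n \right)} = \sqrt{13 + n}$ ($B{\left(n \right)} = \sqrt{n + \left(8 + 5\right)} = \sqrt{n + 13} = \sqrt{13 + n}$)
$u{\left(l \right)} = \frac{1}{-5 + l}$
$j = 0$ ($j = \left(-12\right) 0 = 0$)
$b{\left(G,T \right)} = - \frac{1}{7} - G$ ($b{\left(G,T \right)} = \frac{1}{-5 - 2} - G = \frac{1}{-7} - G = - \frac{1}{7} - G$)
$b{\left(j,-2 \right)} + B{\left(-8 \right)} 1129 = \left(- \frac{1}{7} - 0\right) + \sqrt{13 - 8} \cdot 1129 = \left(- \frac{1}{7} + 0\right) + \sqrt{5} \cdot 1129 = - \frac{1}{7} + 1129 \sqrt{5}$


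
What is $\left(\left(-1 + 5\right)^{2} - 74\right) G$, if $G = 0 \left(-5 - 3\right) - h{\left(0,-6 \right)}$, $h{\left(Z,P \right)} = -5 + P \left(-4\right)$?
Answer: $1102$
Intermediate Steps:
$h{\left(Z,P \right)} = -5 - 4 P$
$G = -19$ ($G = 0 \left(-5 - 3\right) - \left(-5 - -24\right) = 0 \left(-8\right) - \left(-5 + 24\right) = 0 - 19 = -19$)
$\left(\left(-1 + 5\right)^{2} - 74\right) G = \left(\left(-1 + 5\right)^{2} - 74\right) \left(-19\right) = \left(4^{2} - 74\right) \left(-19\right) = \left(16 - 74\right) \left(-19\right) = \left(-58\right) \left(-19\right) = 1102$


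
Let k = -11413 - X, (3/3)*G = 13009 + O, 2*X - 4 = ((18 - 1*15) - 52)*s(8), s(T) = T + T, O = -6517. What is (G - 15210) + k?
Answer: -19741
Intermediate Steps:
s(T) = 2*T
X = -390 (X = 2 + (((18 - 1*15) - 52)*(2*8))/2 = 2 + (((18 - 15) - 52)*16)/2 = 2 + ((3 - 52)*16)/2 = 2 + (-49*16)/2 = 2 + (½)*(-784) = 2 - 392 = -390)
G = 6492 (G = 13009 - 6517 = 6492)
k = -11023 (k = -11413 - 1*(-390) = -11413 + 390 = -11023)
(G - 15210) + k = (6492 - 15210) - 11023 = -8718 - 11023 = -19741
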